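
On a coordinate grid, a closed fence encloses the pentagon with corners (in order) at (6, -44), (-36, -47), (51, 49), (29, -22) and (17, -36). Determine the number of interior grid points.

2485

By the shoelace formula, twice the signed area is |(6·(-47) − (-36)·(-44)) + ((-36)·49 − 51·(-47)) + (51·(-22) − 29·49) + (29·(-36) − 17·(-22)) + (17·(-44) − 6·(-36))| = 4978, so the area is 2489.
Summing gcd(|Δx|,|Δy|) over the edges gives the boundary count: gcd(42,3) + gcd(87,96) + gcd(22,71) + gcd(12,14) + gcd(11,8) = 3+3+1+2+1 = 10.
By Pick's theorem A = I + B/2 − 1, so I = 2489 − 10/2 + 1 = 2485.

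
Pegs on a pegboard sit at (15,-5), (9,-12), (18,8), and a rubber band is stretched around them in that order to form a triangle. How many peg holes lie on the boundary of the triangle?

Summing gcd(|Δx|,|Δy|) over the edges gives the boundary count: gcd(6,7) + gcd(9,20) + gcd(3,13) = 1+1+1 = 3.

3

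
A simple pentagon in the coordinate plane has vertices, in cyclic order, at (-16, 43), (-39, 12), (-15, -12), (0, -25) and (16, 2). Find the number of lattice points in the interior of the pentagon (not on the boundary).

Using the shoelace formula, 2A = |[(-16)·12 − (-39)·43] + [(-39)·(-12) − (-15)·12] + [(-15)·(-25) − 0·(-12)] + [0·2 − 16·(-25)] + [16·43 − (-16)·2]| = 3628, so the area is 1814.
The number of boundary lattice points is Σ gcd(|Δx|,|Δy|) = gcd(23,31) + gcd(24,24) + gcd(15,13) + gcd(16,27) + gcd(32,41) = 1+24+1+1+1 = 28.
Pick's theorem gives I = A − B/2 + 1 = 1814 − 28/2 + 1 = 1801.

1801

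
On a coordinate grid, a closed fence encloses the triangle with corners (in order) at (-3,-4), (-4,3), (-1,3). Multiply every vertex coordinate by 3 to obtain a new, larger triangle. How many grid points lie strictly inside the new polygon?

88

By the shoelace formula, twice the signed area is |((-3)·3 − (-4)·(-4)) + ((-4)·3 − (-1)·3) + ((-1)·(-4) − (-3)·3)| = 21, so the area is 10.5.
Summing gcd(|Δx|,|Δy|) over the edges gives the boundary count: gcd(1,7) + gcd(3,0) + gcd(2,7) = 1+3+1 = 5.
Scaling by 3 multiplies the area by 3² = 9 (so the new area is 189/2) and multiplies the boundary lattice-point count by 3, giving 15.
By Pick's theorem, the interior count of the dilated polygon is 189/2 − 15/2 + 1 = 88.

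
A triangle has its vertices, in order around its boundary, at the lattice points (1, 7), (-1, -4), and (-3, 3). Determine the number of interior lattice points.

By the shoelace formula, twice the signed area is |(1·(-4) − (-1)·7) + ((-1)·3 − (-3)·(-4)) + ((-3)·7 − 1·3)| = 36, so the area is 18.
Summing gcd(|Δx|,|Δy|) over the edges gives the boundary count: gcd(2,11) + gcd(2,7) + gcd(4,4) = 1+1+4 = 6.
By Pick's theorem A = I + B/2 − 1, so I = 18 − 6/2 + 1 = 16.

16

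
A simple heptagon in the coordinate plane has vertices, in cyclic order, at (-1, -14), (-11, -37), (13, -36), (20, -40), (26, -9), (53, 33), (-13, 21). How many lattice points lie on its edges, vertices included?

The number of boundary lattice points is Σ gcd(|Δx|,|Δy|) = gcd(10,23) + gcd(24,1) + gcd(7,4) + gcd(6,31) + gcd(27,42) + gcd(66,12) + gcd(12,35) = 1+1+1+1+3+6+1 = 14.

14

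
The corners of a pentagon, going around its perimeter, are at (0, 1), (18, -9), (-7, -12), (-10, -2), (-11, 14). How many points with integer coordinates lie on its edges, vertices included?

6

Along each edge there are gcd(|Δx|,|Δy|)+1 lattice points, so counting each shared vertex once the boundary has gcd(18,10) + gcd(25,3) + gcd(3,10) + gcd(1,16) + gcd(11,13) = 2+1+1+1+1 = 6.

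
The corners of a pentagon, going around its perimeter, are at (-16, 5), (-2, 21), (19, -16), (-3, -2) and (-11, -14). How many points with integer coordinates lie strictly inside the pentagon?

515

The shoelace formula gives twice the area as |[(-16)·21 − (-2)·5] + [(-2)·(-16) − 19·21] + [19·(-2) − (-3)·(-16)] + [(-3)·(-14) − (-11)·(-2)] + [(-11)·5 − (-16)·(-14)]| = 1038, so the area is 519.
Along each edge there are gcd(|Δx|,|Δy|)+1 lattice points, so counting each shared vertex once the boundary has gcd(14,16) + gcd(21,37) + gcd(22,14) + gcd(8,12) + gcd(5,19) = 2+1+2+4+1 = 10.
Pick's theorem gives I = A − B/2 + 1 = 519 − 10/2 + 1 = 515.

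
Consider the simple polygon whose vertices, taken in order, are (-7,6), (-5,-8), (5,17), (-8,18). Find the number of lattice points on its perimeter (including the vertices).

9

The number of boundary lattice points is Σ gcd(|Δx|,|Δy|) = gcd(2,14) + gcd(10,25) + gcd(13,1) + gcd(1,12) = 2+5+1+1 = 9.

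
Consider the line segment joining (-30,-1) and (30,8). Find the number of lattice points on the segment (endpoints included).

4

The number of lattice points on a segment between lattice points is gcd(|Δx|,|Δy|) + 1 = gcd(60,9) + 1 = 3 + 1 = 4.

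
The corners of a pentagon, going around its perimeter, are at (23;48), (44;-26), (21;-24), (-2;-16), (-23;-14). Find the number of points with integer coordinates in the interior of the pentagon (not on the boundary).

2361

The shoelace formula gives twice the area as |[23·(-26) − 44·48] + [44·(-24) − 21·(-26)] + [21·(-16) − (-2)·(-24)] + [(-2)·(-14) − (-23)·(-16)] + [(-23)·48 − 23·(-14)]| = 4726, so the area is 2363.
The number of boundary lattice points is Σ gcd(|Δx|,|Δy|) = gcd(21,74) + gcd(23,2) + gcd(23,8) + gcd(21,2) + gcd(46,62) = 1+1+1+1+2 = 6.
By Pick's theorem A = I + B/2 − 1, so I = 2363 − 6/2 + 1 = 2361.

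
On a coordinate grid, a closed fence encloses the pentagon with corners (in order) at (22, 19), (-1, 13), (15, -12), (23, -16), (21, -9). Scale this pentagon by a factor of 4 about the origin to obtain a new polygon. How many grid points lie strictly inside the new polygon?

7057

By the shoelace formula, twice the signed area is |[22·13 − (-1)·19] + [(-1)·(-12) − 15·13] + [15·(-16) − 23·(-12)] + [23·(-9) − 21·(-16)] + [21·19 − 22·(-9)]| = 884, so the area is 442.
The number of boundary lattice points is Σ gcd(|Δx|,|Δy|) = gcd(23,6) + gcd(16,25) + gcd(8,4) + gcd(2,7) + gcd(1,28) = 1+1+4+1+1 = 8.
Scaling by 4 multiplies the area by 4² = 16 (so the new area is 7072) and multiplies the boundary lattice-point count by 4, giving 32.
By Pick's theorem, the interior count of the dilated polygon is 7072 − 32/2 + 1 = 7057.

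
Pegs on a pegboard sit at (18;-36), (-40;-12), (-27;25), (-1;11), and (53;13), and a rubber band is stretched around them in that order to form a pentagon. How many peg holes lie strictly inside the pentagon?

2989

The shoelace formula gives twice the area as |[18·(-12) − (-40)·(-36)] + [(-40)·25 − (-27)·(-12)] + [(-27)·11 − (-1)·25] + [(-1)·13 − 53·11] + [53·(-36) − 18·13]| = 5990, so the area is 2995.
Along each edge there are gcd(|Δx|,|Δy|)+1 lattice points, so counting each shared vertex once the boundary has gcd(58,24) + gcd(13,37) + gcd(26,14) + gcd(54,2) + gcd(35,49) = 2+1+2+2+7 = 14.
By Pick's theorem A = I + B/2 − 1, so I = 2995 − 14/2 + 1 = 2989.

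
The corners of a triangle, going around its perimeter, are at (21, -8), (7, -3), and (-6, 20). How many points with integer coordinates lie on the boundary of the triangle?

3

The number of boundary lattice points is Σ gcd(|Δx|,|Δy|) = gcd(14,5) + gcd(13,23) + gcd(27,28) = 1+1+1 = 3.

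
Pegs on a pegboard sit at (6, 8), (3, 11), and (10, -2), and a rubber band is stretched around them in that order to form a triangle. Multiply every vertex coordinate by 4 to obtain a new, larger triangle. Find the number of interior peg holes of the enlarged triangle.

The shoelace formula gives twice the area as |[6·11 − 3·8] + [3·(-2) − 10·11] + [10·8 − 6·(-2)]| = 18, so the area is 9.
Along each edge there are gcd(|Δx|,|Δy|)+1 lattice points, so counting each shared vertex once the boundary has gcd(3,3) + gcd(7,13) + gcd(4,10) = 3+1+2 = 6.
Scaling by 4 multiplies the area by 4² = 16 (so the new area is 144) and multiplies the boundary lattice-point count by 4, giving 24.
By Pick's theorem, the interior count of the dilated polygon is 144 − 24/2 + 1 = 133.

133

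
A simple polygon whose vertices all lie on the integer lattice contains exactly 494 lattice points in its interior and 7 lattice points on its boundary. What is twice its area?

Pick's theorem states A = I + B/2 − 1, so A = 494 + 7/2 − 1 = 993/2.
Hence 2A = 993.

993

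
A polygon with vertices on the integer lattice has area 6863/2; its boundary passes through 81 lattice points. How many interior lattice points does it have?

3392

From Pick's theorem, I = A − B/2 + 1 = 6863/2 − 81/2 + 1 = 3392.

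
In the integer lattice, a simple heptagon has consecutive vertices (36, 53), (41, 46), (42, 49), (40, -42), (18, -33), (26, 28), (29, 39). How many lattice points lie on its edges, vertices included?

13

The number of boundary lattice points is Σ gcd(|Δx|,|Δy|) = gcd(5,7) + gcd(1,3) + gcd(2,91) + gcd(22,9) + gcd(8,61) + gcd(3,11) + gcd(7,14) = 1+1+1+1+1+1+7 = 13.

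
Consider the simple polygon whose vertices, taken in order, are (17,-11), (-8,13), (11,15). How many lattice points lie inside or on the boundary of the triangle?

256

The shoelace formula gives twice the area as |(17·13 − (-8)·(-11)) + ((-8)·15 − 11·13) + (11·(-11) − 17·15)| = 506, so the area is 253.
Along each edge there are gcd(|Δx|,|Δy|)+1 lattice points, so counting each shared vertex once the boundary has gcd(25,24) + gcd(19,2) + gcd(6,26) = 1+1+2 = 4.
Pick's theorem gives I = A − B/2 + 1 = 253 − 4/2 + 1 = 252, so the closed region contains I + B = 252 + 4 = 256 lattice points.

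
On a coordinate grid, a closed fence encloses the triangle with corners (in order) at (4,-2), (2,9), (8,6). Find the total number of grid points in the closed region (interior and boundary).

The shoelace formula gives twice the area as |[4·9 − 2·(-2)] + [2·6 − 8·9] + [8·(-2) − 4·6]| = 60, so the area is 30.
Along each edge there are gcd(|Δx|,|Δy|)+1 lattice points, so counting each shared vertex once the boundary has gcd(2,11) + gcd(6,3) + gcd(4,8) = 1+3+4 = 8.
Pick's theorem gives I = A − B/2 + 1 = 30 − 8/2 + 1 = 27, so the closed region contains I + B = 27 + 8 = 35 lattice points.

35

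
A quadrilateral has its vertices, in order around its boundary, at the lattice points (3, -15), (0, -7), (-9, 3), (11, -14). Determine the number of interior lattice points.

56

Using the shoelace formula, 2A = |(3·(-7) − 0·(-15)) + (0·3 − (-9)·(-7)) + ((-9)·(-14) − 11·3) + (11·(-15) − 3·(-14))| = 114, so the area is 57.
Summing gcd(|Δx|,|Δy|) over the edges gives the boundary count: gcd(3,8) + gcd(9,10) + gcd(20,17) + gcd(8,1) = 1+1+1+1 = 4.
By Pick's theorem A = I + B/2 − 1, so I = 57 − 4/2 + 1 = 56.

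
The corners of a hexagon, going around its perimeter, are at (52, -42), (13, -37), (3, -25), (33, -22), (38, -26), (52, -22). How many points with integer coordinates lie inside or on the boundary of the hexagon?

705

Using the shoelace formula, 2A = |(52·(-37) − 13·(-42)) + (13·(-25) − 3·(-37)) + (3·(-22) − 33·(-25)) + (33·(-26) − 38·(-22)) + (38·(-22) − 52·(-26)) + (52·(-42) − 52·(-22))| = 1379, so the area is 689.5.
The number of boundary lattice points is Σ gcd(|Δx|,|Δy|) = gcd(39,5) + gcd(10,12) + gcd(30,3) + gcd(5,4) + gcd(14,4) + gcd(0,20) = 1+2+3+1+2+20 = 29.
Pick's theorem gives I = A − B/2 + 1 = 689.5 − 29/2 + 1 = 676, so the closed region contains I + B = 676 + 29 = 705 lattice points.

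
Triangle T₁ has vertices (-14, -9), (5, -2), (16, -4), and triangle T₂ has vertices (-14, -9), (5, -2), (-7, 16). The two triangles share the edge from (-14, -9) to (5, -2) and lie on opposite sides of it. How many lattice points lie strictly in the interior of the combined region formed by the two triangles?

The union is the simple quadrilateral with vertices (-14, -9), (16, -4), (5, -2), (-7, 16) in order.
By the shoelace formula, twice the signed area is |[(-14)·(-4) − 16·(-9)] + [16·(-2) − 5·(-4)] + [5·16 − (-7)·(-2)] + [(-7)·(-9) − (-14)·16]| = 541, so the area is 270.5.
Summing gcd(|Δx|,|Δy|) over the edges gives the boundary count: gcd(30,5) + gcd(11,2) + gcd(12,18) + gcd(7,25) = 5+1+6+1 = 13.
By Pick's theorem I = A − B/2 + 1 = 270.5 − 13/2 + 1 = 265.

265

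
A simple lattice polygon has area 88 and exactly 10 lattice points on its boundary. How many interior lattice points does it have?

84

From Pick's theorem, I = A − B/2 + 1 = 88 − 10/2 + 1 = 84.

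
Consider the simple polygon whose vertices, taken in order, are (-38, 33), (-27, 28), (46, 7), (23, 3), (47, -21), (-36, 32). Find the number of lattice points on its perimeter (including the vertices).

29

Summing gcd(|Δx|,|Δy|) over the edges gives the boundary count: gcd(11,5) + gcd(73,21) + gcd(23,4) + gcd(24,24) + gcd(83,53) + gcd(2,1) = 1+1+1+24+1+1 = 29.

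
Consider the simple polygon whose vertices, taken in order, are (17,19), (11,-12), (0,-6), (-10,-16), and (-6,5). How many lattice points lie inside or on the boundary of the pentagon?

The shoelace formula gives twice the area as |[17·(-12) − 11·19] + [11·(-6) − 0·(-12)] + [0·(-16) − (-10)·(-6)] + [(-10)·5 − (-6)·(-16)] + [(-6)·19 − 17·5]| = 884, so the area is 442.
Along each edge there are gcd(|Δx|,|Δy|)+1 lattice points, so counting each shared vertex once the boundary has gcd(6,31) + gcd(11,6) + gcd(10,10) + gcd(4,21) + gcd(23,14) = 1+1+10+1+1 = 14.
Pick's theorem gives I = A − B/2 + 1 = 442 − 14/2 + 1 = 436, so the closed region contains I + B = 436 + 14 = 450 lattice points.

450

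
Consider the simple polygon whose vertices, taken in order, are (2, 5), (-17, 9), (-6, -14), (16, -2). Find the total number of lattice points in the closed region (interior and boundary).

The shoelace formula gives twice the area as |[2·9 − (-17)·5] + [(-17)·(-14) − (-6)·9] + [(-6)·(-2) − 16·(-14)] + [16·5 − 2·(-2)]| = 715, so the area is 715/2.
Along each edge there are gcd(|Δx|,|Δy|)+1 lattice points, so counting each shared vertex once the boundary has gcd(19,4) + gcd(11,23) + gcd(22,12) + gcd(14,7) = 1+1+2+7 = 11.
Pick's theorem gives I = A − B/2 + 1 = 715/2 − 11/2 + 1 = 353, so the closed region contains I + B = 353 + 11 = 364 lattice points.

364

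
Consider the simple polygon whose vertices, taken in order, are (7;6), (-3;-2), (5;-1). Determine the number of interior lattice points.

The shoelace formula gives twice the area as |[7·(-2) − (-3)·6] + [(-3)·(-1) − 5·(-2)] + [5·6 − 7·(-1)]| = 54, so the area is 27.
Summing gcd(|Δx|,|Δy|) over the edges gives the boundary count: gcd(10,8) + gcd(8,1) + gcd(2,7) = 2+1+1 = 4.
By Pick's theorem A = I + B/2 − 1, so I = 27 − 4/2 + 1 = 26.

26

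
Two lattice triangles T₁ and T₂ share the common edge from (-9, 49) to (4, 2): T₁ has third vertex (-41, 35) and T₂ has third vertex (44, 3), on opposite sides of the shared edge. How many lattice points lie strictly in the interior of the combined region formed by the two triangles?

1787

The union is the simple quadrilateral with vertices (-9, 49), (-41, 35), (4, 2), (44, 3) in order.
The shoelace formula gives twice the area as |[(-9)·35 − (-41)·49] + [(-41)·2 − 4·35] + [4·3 − 44·2] + [44·49 − (-9)·3]| = 3579, so the area is 3579/2.
Summing gcd(|Δx|,|Δy|) over the edges gives the boundary count: gcd(32,14) + gcd(45,33) + gcd(40,1) + gcd(53,46) = 2+3+1+1 = 7.
By Pick's theorem I = A − B/2 + 1 = 3579/2 − 7/2 + 1 = 1787.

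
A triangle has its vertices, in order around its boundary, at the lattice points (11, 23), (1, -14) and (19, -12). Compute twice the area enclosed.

By the shoelace formula, twice the signed area is |[11·(-14) − 1·23] + [1·(-12) − 19·(-14)] + [19·23 − 11·(-12)]| = 646, so the area is 323.

646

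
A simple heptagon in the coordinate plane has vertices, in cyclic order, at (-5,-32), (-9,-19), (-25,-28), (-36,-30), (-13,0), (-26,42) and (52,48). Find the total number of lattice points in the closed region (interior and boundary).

By the shoelace formula, twice the signed area is |[(-5)·(-19) − (-9)·(-32)] + [(-9)·(-28) − (-25)·(-19)] + [(-25)·(-30) − (-36)·(-28)] + [(-36)·0 − (-13)·(-30)] + [(-13)·42 − (-26)·0] + [(-26)·48 − 52·42] + [52·(-32) − (-5)·48]| = 6466, so the area is 3233.
Summing gcd(|Δx|,|Δy|) over the edges gives the boundary count: gcd(4,13) + gcd(16,9) + gcd(11,2) + gcd(23,30) + gcd(13,42) + gcd(78,6) + gcd(57,80) = 1+1+1+1+1+6+1 = 12.
Pick's theorem gives I = A − B/2 + 1 = 3233 − 12/2 + 1 = 3228, so the closed region contains I + B = 3228 + 12 = 3240 lattice points.

3240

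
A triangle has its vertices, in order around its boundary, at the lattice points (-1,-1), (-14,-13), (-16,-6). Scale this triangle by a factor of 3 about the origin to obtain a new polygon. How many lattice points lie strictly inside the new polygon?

Using the shoelace formula, 2A = |((-1)·(-13) − (-14)·(-1)) + ((-14)·(-6) − (-16)·(-13)) + ((-16)·(-1) − (-1)·(-6))| = 115, so the area is 115/2.
The number of boundary lattice points is Σ gcd(|Δx|,|Δy|) = gcd(13,12) + gcd(2,7) + gcd(15,5) = 1+1+5 = 7.
Scaling by 3 multiplies the area by 3² = 9 (so the new area is 1035/2) and multiplies the boundary lattice-point count by 3, giving 21.
By Pick's theorem, the interior count of the dilated polygon is 1035/2 − 21/2 + 1 = 508.

508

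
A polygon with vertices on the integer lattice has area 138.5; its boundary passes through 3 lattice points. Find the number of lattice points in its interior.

138

Pick's theorem A = I + B/2 − 1 rearranges to I = A − B/2 + 1 = 138.5 − 3/2 + 1 = 138.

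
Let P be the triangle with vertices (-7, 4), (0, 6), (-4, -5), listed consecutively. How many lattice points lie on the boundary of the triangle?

5

Summing gcd(|Δx|,|Δy|) over the edges gives the boundary count: gcd(7,2) + gcd(4,11) + gcd(3,9) = 1+1+3 = 5.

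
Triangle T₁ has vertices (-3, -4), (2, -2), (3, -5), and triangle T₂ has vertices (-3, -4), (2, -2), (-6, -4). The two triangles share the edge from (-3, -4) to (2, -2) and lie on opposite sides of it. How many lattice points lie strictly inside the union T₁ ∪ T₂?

The union is the simple quadrilateral with vertices (-3, -4), (3, -5), (2, -2), (-6, -4) in order.
By the shoelace formula, twice the signed area is |((-3)·(-5) − 3·(-4)) + (3·(-2) − 2·(-5)) + (2·(-4) − (-6)·(-2)) + ((-6)·(-4) − (-3)·(-4))| = 23, so the area is 23/2.
The number of boundary lattice points is Σ gcd(|Δx|,|Δy|) = gcd(6,1) + gcd(1,3) + gcd(8,2) + gcd(3,0) = 1+1+2+3 = 7.
By Pick's theorem I = A − B/2 + 1 = 23/2 − 7/2 + 1 = 9.

9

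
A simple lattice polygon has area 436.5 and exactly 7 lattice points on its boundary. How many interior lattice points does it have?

Pick's theorem A = I + B/2 − 1 rearranges to I = A − B/2 + 1 = 436.5 − 7/2 + 1 = 434.

434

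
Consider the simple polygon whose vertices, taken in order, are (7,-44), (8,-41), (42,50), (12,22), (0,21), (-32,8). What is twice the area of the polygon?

4787

The shoelace formula gives twice the area as |(7·(-41) − 8·(-44)) + (8·50 − 42·(-41)) + (42·22 − 12·50) + (12·21 − 0·22) + (0·8 − (-32)·21) + ((-32)·(-44) − 7·8)| = 4787, so the area is 4787/2.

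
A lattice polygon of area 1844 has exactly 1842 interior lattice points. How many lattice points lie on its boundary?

6

Pick's theorem gives A = I + B/2 − 1, so B = 2(A − I + 1) = 2(1844 − 1842 + 1) = 6.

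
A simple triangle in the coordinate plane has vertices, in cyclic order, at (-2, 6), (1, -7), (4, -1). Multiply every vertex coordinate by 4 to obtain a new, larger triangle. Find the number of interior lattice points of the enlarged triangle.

Using the shoelace formula, 2A = |[(-2)·(-7) − 1·6] + [1·(-1) − 4·(-7)] + [4·6 − (-2)·(-1)]| = 57, so the area is 28.5.
The number of boundary lattice points is Σ gcd(|Δx|,|Δy|) = gcd(3,13) + gcd(3,6) + gcd(6,7) = 1+3+1 = 5.
Scaling by 4 multiplies the area by 4² = 16 (so the new area is 456) and multiplies the boundary lattice-point count by 4, giving 20.
By Pick's theorem, the interior count of the dilated polygon is 456 − 20/2 + 1 = 447.

447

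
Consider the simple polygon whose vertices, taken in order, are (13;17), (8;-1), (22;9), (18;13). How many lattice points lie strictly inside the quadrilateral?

100

By the shoelace formula, twice the signed area is |[13·(-1) − 8·17] + [8·9 − 22·(-1)] + [22·13 − 18·9] + [18·17 − 13·13]| = 206, so the area is 103.
The number of boundary lattice points is Σ gcd(|Δx|,|Δy|) = gcd(5,18) + gcd(14,10) + gcd(4,4) + gcd(5,4) = 1+2+4+1 = 8.
By Pick's theorem A = I + B/2 − 1, so I = 103 − 8/2 + 1 = 100.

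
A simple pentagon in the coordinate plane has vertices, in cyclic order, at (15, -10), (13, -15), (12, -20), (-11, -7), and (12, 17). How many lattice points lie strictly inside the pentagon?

By the shoelace formula, twice the signed area is |(15·(-15) − 13·(-10)) + (13·(-20) − 12·(-15)) + (12·(-7) − (-11)·(-20)) + ((-11)·17 − 12·(-7)) + (12·(-10) − 15·17)| = 957, so the area is 478.5.
The number of boundary lattice points is Σ gcd(|Δx|,|Δy|) = gcd(2,5) + gcd(1,5) + gcd(23,13) + gcd(23,24) + gcd(3,27) = 1+1+1+1+3 = 7.
By Pick's theorem A = I + B/2 − 1, so I = 478.5 − 7/2 + 1 = 476.

476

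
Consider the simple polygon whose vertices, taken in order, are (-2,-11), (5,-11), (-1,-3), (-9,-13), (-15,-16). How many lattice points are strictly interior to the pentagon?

53

The shoelace formula gives twice the area as |((-2)·(-11) − 5·(-11)) + (5·(-3) − (-1)·(-11)) + ((-1)·(-13) − (-9)·(-3)) + ((-9)·(-16) − (-15)·(-13)) + ((-15)·(-11) − (-2)·(-16))| = 119, so the area is 119/2.
The number of boundary lattice points is Σ gcd(|Δx|,|Δy|) = gcd(7,0) + gcd(6,8) + gcd(8,10) + gcd(6,3) + gcd(13,5) = 7+2+2+3+1 = 15.
Pick's theorem gives I = A − B/2 + 1 = 119/2 − 15/2 + 1 = 53.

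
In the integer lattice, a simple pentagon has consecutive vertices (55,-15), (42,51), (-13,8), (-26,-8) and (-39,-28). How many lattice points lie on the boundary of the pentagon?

5

Along each edge there are gcd(|Δx|,|Δy|)+1 lattice points, so counting each shared vertex once the boundary has gcd(13,66) + gcd(55,43) + gcd(13,16) + gcd(13,20) + gcd(94,13) = 1+1+1+1+1 = 5.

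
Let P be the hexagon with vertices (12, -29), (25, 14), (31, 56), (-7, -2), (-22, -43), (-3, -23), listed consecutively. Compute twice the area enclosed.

By the shoelace formula, twice the signed area is |[12·14 − 25·(-29)] + [25·56 − 31·14] + [31·(-2) − (-7)·56] + [(-7)·(-43) − (-22)·(-2)] + [(-22)·(-23) − (-3)·(-43)] + [(-3)·(-29) − 12·(-23)]| = 3186, so the area is 1593.

3186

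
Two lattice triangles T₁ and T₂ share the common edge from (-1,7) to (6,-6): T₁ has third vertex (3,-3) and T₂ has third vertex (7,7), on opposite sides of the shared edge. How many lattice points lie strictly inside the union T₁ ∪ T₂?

55

The union is the simple quadrilateral with vertices (-1,7), (3,-3), (6,-6), (7,7) in order.
By the shoelace formula, twice the signed area is |[(-1)·(-3) − 3·7] + [3·(-6) − 6·(-3)] + [6·7 − 7·(-6)] + [7·7 − (-1)·7]| = 122, so the area is 61.
Along each edge there are gcd(|Δx|,|Δy|)+1 lattice points, so counting each shared vertex once the boundary has gcd(4,10) + gcd(3,3) + gcd(1,13) + gcd(8,0) = 2+3+1+8 = 14.
By Pick's theorem I = A − B/2 + 1 = 61 − 14/2 + 1 = 55.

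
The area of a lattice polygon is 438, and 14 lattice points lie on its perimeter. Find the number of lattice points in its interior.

From Pick's theorem, I = A − B/2 + 1 = 438 − 14/2 + 1 = 432.

432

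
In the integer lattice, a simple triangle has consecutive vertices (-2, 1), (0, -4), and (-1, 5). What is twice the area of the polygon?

Using the shoelace formula, 2A = |((-2)·(-4) − 0·1) + (0·5 − (-1)·(-4)) + ((-1)·1 − (-2)·5)| = 13, so the area is 6.5.

13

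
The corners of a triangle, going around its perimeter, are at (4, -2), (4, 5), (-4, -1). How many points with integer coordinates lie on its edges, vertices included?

Summing gcd(|Δx|,|Δy|) over the edges gives the boundary count: gcd(0,7) + gcd(8,6) + gcd(8,1) = 7+2+1 = 10.

10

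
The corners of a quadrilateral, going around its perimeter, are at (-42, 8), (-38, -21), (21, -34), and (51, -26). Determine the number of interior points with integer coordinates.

By the shoelace formula, twice the signed area is |[(-42)·(-21) − (-38)·8] + [(-38)·(-34) − 21·(-21)] + [21·(-26) − 51·(-34)] + [51·8 − (-42)·(-26)]| = 3423, so the area is 3423/2.
Summing gcd(|Δx|,|Δy|) over the edges gives the boundary count: gcd(4,29) + gcd(59,13) + gcd(30,8) + gcd(93,34) = 1+1+2+1 = 5.
By Pick's theorem A = I + B/2 − 1, so I = 3423/2 − 5/2 + 1 = 1710.

1710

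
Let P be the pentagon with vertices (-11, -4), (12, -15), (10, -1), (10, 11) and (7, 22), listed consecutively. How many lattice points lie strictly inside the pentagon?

Using the shoelace formula, 2A = |((-11)·(-15) − 12·(-4)) + (12·(-1) − 10·(-15)) + (10·11 − 10·(-1)) + (10·22 − 7·11) + (7·(-4) − (-11)·22)| = 828, so the area is 414.
The number of boundary lattice points is Σ gcd(|Δx|,|Δy|) = gcd(23,11) + gcd(2,14) + gcd(0,12) + gcd(3,11) + gcd(18,26) = 1+2+12+1+2 = 18.
By Pick's theorem A = I + B/2 − 1, so I = 414 − 18/2 + 1 = 406.

406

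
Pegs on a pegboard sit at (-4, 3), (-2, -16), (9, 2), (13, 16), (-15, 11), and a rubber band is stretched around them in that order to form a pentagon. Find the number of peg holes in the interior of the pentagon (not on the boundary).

353

The shoelace formula gives twice the area as |[(-4)·(-16) − (-2)·3] + [(-2)·2 − 9·(-16)] + [9·16 − 13·2] + [13·11 − (-15)·16] + [(-15)·3 − (-4)·11]| = 710, so the area is 355.
The number of boundary lattice points is Σ gcd(|Δx|,|Δy|) = gcd(2,19) + gcd(11,18) + gcd(4,14) + gcd(28,5) + gcd(11,8) = 1+1+2+1+1 = 6.
By Pick's theorem A = I + B/2 − 1, so I = 355 − 6/2 + 1 = 353.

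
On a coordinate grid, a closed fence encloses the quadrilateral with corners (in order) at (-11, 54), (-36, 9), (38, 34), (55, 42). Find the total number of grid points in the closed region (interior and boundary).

1726

The shoelace formula gives twice the area as |((-11)·9 − (-36)·54) + ((-36)·34 − 38·9) + (38·42 − 55·34) + (55·54 − (-11)·42)| = 3437, so the area is 3437/2.
Summing gcd(|Δx|,|Δy|) over the edges gives the boundary count: gcd(25,45) + gcd(74,25) + gcd(17,8) + gcd(66,12) = 5+1+1+6 = 13.
Pick's theorem gives I = A − B/2 + 1 = 3437/2 − 13/2 + 1 = 1713, so the closed region contains I + B = 1713 + 13 = 1726 lattice points.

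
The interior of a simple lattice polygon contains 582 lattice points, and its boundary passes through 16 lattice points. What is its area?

By Pick's theorem, A = I + B/2 − 1 = 582 + 16/2 − 1 = 589.

589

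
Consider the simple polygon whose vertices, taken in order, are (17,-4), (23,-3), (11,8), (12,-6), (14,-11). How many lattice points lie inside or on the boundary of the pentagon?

By the shoelace formula, twice the signed area is |(17·(-3) − 23·(-4)) + (23·8 − 11·(-3)) + (11·(-6) − 12·8) + (12·(-11) − 14·(-6)) + (14·(-4) − 17·(-11))| = 179, so the area is 89.5.
Along each edge there are gcd(|Δx|,|Δy|)+1 lattice points, so counting each shared vertex once the boundary has gcd(6,1) + gcd(12,11) + gcd(1,14) + gcd(2,5) + gcd(3,7) = 1+1+1+1+1 = 5.
Pick's theorem gives I = A − B/2 + 1 = 89.5 − 5/2 + 1 = 88, so the closed region contains I + B = 88 + 5 = 93 lattice points.

93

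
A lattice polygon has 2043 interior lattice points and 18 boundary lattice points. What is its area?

2051

Pick's theorem states A = I + B/2 − 1, so A = 2043 + 18/2 − 1 = 2051.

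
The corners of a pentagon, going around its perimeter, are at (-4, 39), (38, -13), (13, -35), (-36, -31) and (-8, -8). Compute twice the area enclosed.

4558

Using the shoelace formula, 2A = |[(-4)·(-13) − 38·39] + [38·(-35) − 13·(-13)] + [13·(-31) − (-36)·(-35)] + [(-36)·(-8) − (-8)·(-31)] + [(-8)·39 − (-4)·(-8)]| = 4558, so the area is 2279.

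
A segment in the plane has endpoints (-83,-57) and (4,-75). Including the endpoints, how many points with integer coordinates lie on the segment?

4

The number of lattice points on a segment between lattice points is gcd(|Δx|,|Δy|) + 1 = gcd(87,18) + 1 = 3 + 1 = 4.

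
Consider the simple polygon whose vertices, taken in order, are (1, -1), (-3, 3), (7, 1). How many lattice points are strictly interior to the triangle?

13

By the shoelace formula, twice the signed area is |[1·3 − (-3)·(-1)] + [(-3)·1 − 7·3] + [7·(-1) − 1·1]| = 32, so the area is 16.
The number of boundary lattice points is Σ gcd(|Δx|,|Δy|) = gcd(4,4) + gcd(10,2) + gcd(6,2) = 4+2+2 = 8.
Pick's theorem gives I = A − B/2 + 1 = 16 − 8/2 + 1 = 13.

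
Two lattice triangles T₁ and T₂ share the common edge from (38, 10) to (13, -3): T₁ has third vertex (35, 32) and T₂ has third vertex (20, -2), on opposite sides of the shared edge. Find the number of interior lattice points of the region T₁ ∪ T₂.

The union is the simple quadrilateral with vertices (38, 10), (35, 32), (13, -3), (20, -2) in order.
By the shoelace formula, twice the signed area is |[38·32 − 35·10] + [35·(-3) − 13·32] + [13·(-2) − 20·(-3)] + [20·10 − 38·(-2)]| = 655, so the area is 655/2.
The number of boundary lattice points is Σ gcd(|Δx|,|Δy|) = gcd(3,22) + gcd(22,35) + gcd(7,1) + gcd(18,12) = 1+1+1+6 = 9.
By Pick's theorem I = A − B/2 + 1 = 655/2 − 9/2 + 1 = 324.

324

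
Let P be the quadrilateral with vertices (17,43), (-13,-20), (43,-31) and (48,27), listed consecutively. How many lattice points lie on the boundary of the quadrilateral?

Along each edge there are gcd(|Δx|,|Δy|)+1 lattice points, so counting each shared vertex once the boundary has gcd(30,63) + gcd(56,11) + gcd(5,58) + gcd(31,16) = 3+1+1+1 = 6.

6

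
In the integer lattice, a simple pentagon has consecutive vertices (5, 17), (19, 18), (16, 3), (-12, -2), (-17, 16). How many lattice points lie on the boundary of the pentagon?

Summing gcd(|Δx|,|Δy|) over the edges gives the boundary count: gcd(14,1) + gcd(3,15) + gcd(28,5) + gcd(5,18) + gcd(22,1) = 1+3+1+1+1 = 7.

7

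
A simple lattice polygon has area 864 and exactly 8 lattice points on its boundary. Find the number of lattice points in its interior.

861

From Pick's theorem, I = A − B/2 + 1 = 864 − 8/2 + 1 = 861.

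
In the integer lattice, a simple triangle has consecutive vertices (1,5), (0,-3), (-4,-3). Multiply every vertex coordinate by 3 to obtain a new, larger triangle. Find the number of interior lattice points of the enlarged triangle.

136

By the shoelace formula, twice the signed area is |[1·(-3) − 0·5] + [0·(-3) − (-4)·(-3)] + [(-4)·5 − 1·(-3)]| = 32, so the area is 16.
Along each edge there are gcd(|Δx|,|Δy|)+1 lattice points, so counting each shared vertex once the boundary has gcd(1,8) + gcd(4,0) + gcd(5,8) = 1+4+1 = 6.
Scaling by 3 multiplies the area by 3² = 9 (so the new area is 144) and multiplies the boundary lattice-point count by 3, giving 18.
By Pick's theorem, the interior count of the dilated polygon is 144 − 18/2 + 1 = 136.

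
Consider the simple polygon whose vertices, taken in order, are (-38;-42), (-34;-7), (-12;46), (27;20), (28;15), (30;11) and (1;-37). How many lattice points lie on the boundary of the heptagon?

20

The number of boundary lattice points is Σ gcd(|Δx|,|Δy|) = gcd(4,35) + gcd(22,53) + gcd(39,26) + gcd(1,5) + gcd(2,4) + gcd(29,48) + gcd(39,5) = 1+1+13+1+2+1+1 = 20.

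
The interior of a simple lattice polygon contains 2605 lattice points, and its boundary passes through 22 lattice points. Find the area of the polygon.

Pick's theorem states A = I + B/2 − 1, so A = 2605 + 22/2 − 1 = 2615.

2615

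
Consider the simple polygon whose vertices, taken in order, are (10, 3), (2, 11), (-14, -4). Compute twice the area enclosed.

By the shoelace formula, twice the signed area is |[10·11 − 2·3] + [2·(-4) − (-14)·11] + [(-14)·3 − 10·(-4)]| = 248, so the area is 124.

248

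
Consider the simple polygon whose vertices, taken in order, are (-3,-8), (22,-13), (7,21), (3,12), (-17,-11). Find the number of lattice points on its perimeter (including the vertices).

Summing gcd(|Δx|,|Δy|) over the edges gives the boundary count: gcd(25,5) + gcd(15,34) + gcd(4,9) + gcd(20,23) + gcd(14,3) = 5+1+1+1+1 = 9.

9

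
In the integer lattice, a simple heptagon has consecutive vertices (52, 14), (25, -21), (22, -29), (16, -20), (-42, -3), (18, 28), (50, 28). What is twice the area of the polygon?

The shoelace formula gives twice the area as |[52·(-21) − 25·14] + [25·(-29) − 22·(-21)] + [22·(-20) − 16·(-29)] + [16·(-3) − (-42)·(-20)] + [(-42)·28 − 18·(-3)] + [18·28 − 50·28] + [50·14 − 52·28]| = 5343, so the area is 2671.5.

5343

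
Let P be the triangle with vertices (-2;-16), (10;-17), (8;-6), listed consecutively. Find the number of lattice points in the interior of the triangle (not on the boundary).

By the shoelace formula, twice the signed area is |[(-2)·(-17) − 10·(-16)] + [10·(-6) − 8·(-17)] + [8·(-16) − (-2)·(-6)]| = 130, so the area is 65.
Along each edge there are gcd(|Δx|,|Δy|)+1 lattice points, so counting each shared vertex once the boundary has gcd(12,1) + gcd(2,11) + gcd(10,10) = 1+1+10 = 12.
Pick's theorem gives I = A − B/2 + 1 = 65 − 12/2 + 1 = 60.

60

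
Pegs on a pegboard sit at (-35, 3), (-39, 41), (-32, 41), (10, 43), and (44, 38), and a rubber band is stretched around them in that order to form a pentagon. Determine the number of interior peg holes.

1715

The shoelace formula gives twice the area as |[(-35)·41 − (-39)·3] + [(-39)·41 − (-32)·41] + [(-32)·43 − 10·41] + [10·38 − 44·43] + [44·3 − (-35)·38]| = 3441, so the area is 3441/2.
The number of boundary lattice points is Σ gcd(|Δx|,|Δy|) = gcd(4,38) + gcd(7,0) + gcd(42,2) + gcd(34,5) + gcd(79,35) = 2+7+2+1+1 = 13.
Pick's theorem gives I = A − B/2 + 1 = 3441/2 − 13/2 + 1 = 1715.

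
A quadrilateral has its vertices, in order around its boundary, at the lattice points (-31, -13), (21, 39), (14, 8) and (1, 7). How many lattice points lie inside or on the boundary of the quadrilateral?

Using the shoelace formula, 2A = |((-31)·39 − 21·(-13)) + (21·8 − 14·39) + (14·7 − 1·8) + (1·(-13) − (-31)·7)| = 1020, so the area is 510.
Summing gcd(|Δx|,|Δy|) over the edges gives the boundary count: gcd(52,52) + gcd(7,31) + gcd(13,1) + gcd(32,20) = 52+1+1+4 = 58.
Pick's theorem gives I = A − B/2 + 1 = 510 − 58/2 + 1 = 482, so the closed region contains I + B = 482 + 58 = 540 lattice points.

540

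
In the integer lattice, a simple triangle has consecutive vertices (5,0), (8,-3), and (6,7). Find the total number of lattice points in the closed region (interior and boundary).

16

By the shoelace formula, twice the signed area is |[5·(-3) − 8·0] + [8·7 − 6·(-3)] + [6·0 − 5·7]| = 24, so the area is 12.
The number of boundary lattice points is Σ gcd(|Δx|,|Δy|) = gcd(3,3) + gcd(2,10) + gcd(1,7) = 3+2+1 = 6.
Pick's theorem gives I = A − B/2 + 1 = 12 − 6/2 + 1 = 10, so the closed region contains I + B = 10 + 6 = 16 lattice points.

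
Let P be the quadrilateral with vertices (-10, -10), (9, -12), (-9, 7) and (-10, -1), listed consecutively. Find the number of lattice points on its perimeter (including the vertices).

12

Along each edge there are gcd(|Δx|,|Δy|)+1 lattice points, so counting each shared vertex once the boundary has gcd(19,2) + gcd(18,19) + gcd(1,8) + gcd(0,9) = 1+1+1+9 = 12.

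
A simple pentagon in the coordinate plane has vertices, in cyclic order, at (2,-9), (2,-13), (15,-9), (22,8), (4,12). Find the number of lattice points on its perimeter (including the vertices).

9

Along each edge there are gcd(|Δx|,|Δy|)+1 lattice points, so counting each shared vertex once the boundary has gcd(0,4) + gcd(13,4) + gcd(7,17) + gcd(18,4) + gcd(2,21) = 4+1+1+2+1 = 9.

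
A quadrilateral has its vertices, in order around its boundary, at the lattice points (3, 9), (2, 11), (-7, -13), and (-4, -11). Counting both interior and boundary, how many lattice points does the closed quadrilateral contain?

48

By the shoelace formula, twice the signed area is |[3·11 − 2·9] + [2·(-13) − (-7)·11] + [(-7)·(-11) − (-4)·(-13)] + [(-4)·9 − 3·(-11)]| = 88, so the area is 44.
Along each edge there are gcd(|Δx|,|Δy|)+1 lattice points, so counting each shared vertex once the boundary has gcd(1,2) + gcd(9,24) + gcd(3,2) + gcd(7,20) = 1+3+1+1 = 6.
Pick's theorem gives I = A − B/2 + 1 = 44 − 6/2 + 1 = 42, so the closed region contains I + B = 42 + 6 = 48 lattice points.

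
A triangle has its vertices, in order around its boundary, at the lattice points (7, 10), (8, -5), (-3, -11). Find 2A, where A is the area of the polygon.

171

The shoelace formula gives twice the area as |(7·(-5) − 8·10) + (8·(-11) − (-3)·(-5)) + ((-3)·10 − 7·(-11))| = 171, so the area is 85.5.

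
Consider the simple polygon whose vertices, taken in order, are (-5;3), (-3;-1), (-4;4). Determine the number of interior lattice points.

2

Using the shoelace formula, 2A = |[(-5)·(-1) − (-3)·3] + [(-3)·4 − (-4)·(-1)] + [(-4)·3 − (-5)·4]| = 6, so the area is 3.
Summing gcd(|Δx|,|Δy|) over the edges gives the boundary count: gcd(2,4) + gcd(1,5) + gcd(1,1) = 2+1+1 = 4.
Pick's theorem gives I = A − B/2 + 1 = 3 − 4/2 + 1 = 2.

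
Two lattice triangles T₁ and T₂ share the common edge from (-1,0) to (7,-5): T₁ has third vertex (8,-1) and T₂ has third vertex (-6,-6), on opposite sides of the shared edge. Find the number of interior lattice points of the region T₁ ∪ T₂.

The union is the simple quadrilateral with vertices (-1,0), (8,-1), (7,-5), (-6,-6) in order.
Using the shoelace formula, 2A = |[(-1)·(-1) − 8·0] + [8·(-5) − 7·(-1)] + [7·(-6) − (-6)·(-5)] + [(-6)·0 − (-1)·(-6)]| = 110, so the area is 55.
The number of boundary lattice points is Σ gcd(|Δx|,|Δy|) = gcd(9,1) + gcd(1,4) + gcd(13,1) + gcd(5,6) = 1+1+1+1 = 4.
By Pick's theorem I = A − B/2 + 1 = 55 − 4/2 + 1 = 54.

54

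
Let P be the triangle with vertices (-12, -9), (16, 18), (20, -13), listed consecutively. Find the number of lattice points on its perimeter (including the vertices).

Summing gcd(|Δx|,|Δy|) over the edges gives the boundary count: gcd(28,27) + gcd(4,31) + gcd(32,4) = 1+1+4 = 6.

6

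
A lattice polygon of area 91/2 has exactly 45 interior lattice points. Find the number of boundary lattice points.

Pick's theorem gives A = I + B/2 − 1, so B = 2(A − I + 1) = 2(91/2 − 45 + 1) = 3.

3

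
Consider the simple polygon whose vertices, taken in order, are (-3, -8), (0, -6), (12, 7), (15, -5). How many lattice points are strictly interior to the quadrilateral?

102

Using the shoelace formula, 2A = |((-3)·(-6) − 0·(-8)) + (0·7 − 12·(-6)) + (12·(-5) − 15·7) + (15·(-8) − (-3)·(-5))| = 210, so the area is 105.
Along each edge there are gcd(|Δx|,|Δy|)+1 lattice points, so counting each shared vertex once the boundary has gcd(3,2) + gcd(12,13) + gcd(3,12) + gcd(18,3) = 1+1+3+3 = 8.
By Pick's theorem A = I + B/2 − 1, so I = 105 − 8/2 + 1 = 102.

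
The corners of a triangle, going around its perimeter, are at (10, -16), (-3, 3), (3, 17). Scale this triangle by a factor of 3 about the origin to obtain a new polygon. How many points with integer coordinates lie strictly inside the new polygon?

By the shoelace formula, twice the signed area is |(10·3 − (-3)·(-16)) + ((-3)·17 − 3·3) + (3·(-16) − 10·17)| = 296, so the area is 148.
The number of boundary lattice points is Σ gcd(|Δx|,|Δy|) = gcd(13,19) + gcd(6,14) + gcd(7,33) = 1+2+1 = 4.
Scaling by 3 multiplies the area by 3² = 9 (so the new area is 1332) and multiplies the boundary lattice-point count by 3, giving 12.
By Pick's theorem, the interior count of the dilated polygon is 1332 − 12/2 + 1 = 1327.

1327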